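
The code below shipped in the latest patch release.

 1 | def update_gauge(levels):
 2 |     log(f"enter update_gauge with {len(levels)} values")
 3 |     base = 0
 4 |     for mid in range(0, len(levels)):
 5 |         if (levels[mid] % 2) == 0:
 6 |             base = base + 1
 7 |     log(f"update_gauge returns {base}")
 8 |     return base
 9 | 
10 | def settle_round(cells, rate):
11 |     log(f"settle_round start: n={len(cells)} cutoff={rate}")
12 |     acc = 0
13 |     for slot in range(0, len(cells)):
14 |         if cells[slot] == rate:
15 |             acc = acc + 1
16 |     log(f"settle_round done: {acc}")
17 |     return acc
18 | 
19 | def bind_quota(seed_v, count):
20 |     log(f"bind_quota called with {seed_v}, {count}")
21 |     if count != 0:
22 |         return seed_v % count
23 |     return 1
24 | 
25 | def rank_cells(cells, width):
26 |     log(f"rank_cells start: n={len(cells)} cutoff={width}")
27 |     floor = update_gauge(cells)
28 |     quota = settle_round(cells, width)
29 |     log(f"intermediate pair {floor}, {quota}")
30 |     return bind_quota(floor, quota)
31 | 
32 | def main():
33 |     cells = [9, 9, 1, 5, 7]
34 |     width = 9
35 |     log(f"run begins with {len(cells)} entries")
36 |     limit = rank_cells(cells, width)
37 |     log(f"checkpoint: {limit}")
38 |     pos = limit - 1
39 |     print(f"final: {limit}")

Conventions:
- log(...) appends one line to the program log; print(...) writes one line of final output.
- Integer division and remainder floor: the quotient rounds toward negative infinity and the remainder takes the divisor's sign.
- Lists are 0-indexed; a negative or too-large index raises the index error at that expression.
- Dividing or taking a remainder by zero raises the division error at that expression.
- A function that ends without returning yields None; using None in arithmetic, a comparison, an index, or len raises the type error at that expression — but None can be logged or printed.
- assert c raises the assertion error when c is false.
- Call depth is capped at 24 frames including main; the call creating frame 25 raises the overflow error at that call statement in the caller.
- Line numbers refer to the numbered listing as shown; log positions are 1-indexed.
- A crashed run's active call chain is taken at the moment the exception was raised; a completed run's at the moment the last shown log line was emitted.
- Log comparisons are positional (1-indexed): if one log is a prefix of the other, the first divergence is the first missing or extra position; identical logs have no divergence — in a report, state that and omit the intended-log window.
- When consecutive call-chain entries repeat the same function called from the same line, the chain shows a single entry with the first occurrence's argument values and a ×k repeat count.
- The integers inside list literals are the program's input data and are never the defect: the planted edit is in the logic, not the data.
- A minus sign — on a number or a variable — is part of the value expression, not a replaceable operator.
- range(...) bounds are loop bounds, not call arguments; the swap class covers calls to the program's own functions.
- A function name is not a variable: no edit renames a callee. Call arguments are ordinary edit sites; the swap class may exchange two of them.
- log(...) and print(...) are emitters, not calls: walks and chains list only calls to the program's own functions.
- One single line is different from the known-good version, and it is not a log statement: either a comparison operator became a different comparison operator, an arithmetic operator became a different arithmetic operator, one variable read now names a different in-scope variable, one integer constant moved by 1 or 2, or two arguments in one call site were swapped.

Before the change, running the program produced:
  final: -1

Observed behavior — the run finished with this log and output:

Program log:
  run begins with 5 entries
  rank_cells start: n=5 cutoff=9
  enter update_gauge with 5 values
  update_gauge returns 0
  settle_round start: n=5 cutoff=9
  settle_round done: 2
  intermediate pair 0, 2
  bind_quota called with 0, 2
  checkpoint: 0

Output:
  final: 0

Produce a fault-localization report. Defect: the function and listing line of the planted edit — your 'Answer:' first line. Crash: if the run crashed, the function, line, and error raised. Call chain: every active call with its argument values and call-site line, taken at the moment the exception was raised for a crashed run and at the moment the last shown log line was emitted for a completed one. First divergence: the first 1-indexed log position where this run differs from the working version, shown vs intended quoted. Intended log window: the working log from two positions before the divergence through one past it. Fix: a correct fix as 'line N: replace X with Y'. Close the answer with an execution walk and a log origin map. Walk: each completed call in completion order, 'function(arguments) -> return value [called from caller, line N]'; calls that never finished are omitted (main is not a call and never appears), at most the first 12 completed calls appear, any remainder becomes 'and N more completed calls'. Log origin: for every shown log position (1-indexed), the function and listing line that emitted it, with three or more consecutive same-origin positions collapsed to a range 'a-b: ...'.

Answer: the defect is in main at line 39.
Key observation: The two runs log identically and part ways only at the printed values.
Call chain: main.
First divergence: none (the log streams are identical).
Execution walk:
  update_gauge([9, 9, 1, 5, 7]) -> 0  [called from rank_cells, line 27]
  settle_round([9, 9, 1, 5, 7], 9) -> 2  [called from rank_cells, line 28]
  bind_quota(0, 2) -> 0  [called from rank_cells, line 30]
  rank_cells([9, 9, 1, 5, 7], 9) -> 0  [called from main, line 36]
Log origin:
  1: from main, line 35
  2: from rank_cells, line 26
  3: from update_gauge, line 2
  4: from update_gauge, line 7
  5: from settle_round, line 11
  6: from settle_round, line 16
  7: from rank_cells, line 29
  8: from bind_quota, line 20
  9: from main, line 37
A correct fix: line 39: replace `limit` with `pos`.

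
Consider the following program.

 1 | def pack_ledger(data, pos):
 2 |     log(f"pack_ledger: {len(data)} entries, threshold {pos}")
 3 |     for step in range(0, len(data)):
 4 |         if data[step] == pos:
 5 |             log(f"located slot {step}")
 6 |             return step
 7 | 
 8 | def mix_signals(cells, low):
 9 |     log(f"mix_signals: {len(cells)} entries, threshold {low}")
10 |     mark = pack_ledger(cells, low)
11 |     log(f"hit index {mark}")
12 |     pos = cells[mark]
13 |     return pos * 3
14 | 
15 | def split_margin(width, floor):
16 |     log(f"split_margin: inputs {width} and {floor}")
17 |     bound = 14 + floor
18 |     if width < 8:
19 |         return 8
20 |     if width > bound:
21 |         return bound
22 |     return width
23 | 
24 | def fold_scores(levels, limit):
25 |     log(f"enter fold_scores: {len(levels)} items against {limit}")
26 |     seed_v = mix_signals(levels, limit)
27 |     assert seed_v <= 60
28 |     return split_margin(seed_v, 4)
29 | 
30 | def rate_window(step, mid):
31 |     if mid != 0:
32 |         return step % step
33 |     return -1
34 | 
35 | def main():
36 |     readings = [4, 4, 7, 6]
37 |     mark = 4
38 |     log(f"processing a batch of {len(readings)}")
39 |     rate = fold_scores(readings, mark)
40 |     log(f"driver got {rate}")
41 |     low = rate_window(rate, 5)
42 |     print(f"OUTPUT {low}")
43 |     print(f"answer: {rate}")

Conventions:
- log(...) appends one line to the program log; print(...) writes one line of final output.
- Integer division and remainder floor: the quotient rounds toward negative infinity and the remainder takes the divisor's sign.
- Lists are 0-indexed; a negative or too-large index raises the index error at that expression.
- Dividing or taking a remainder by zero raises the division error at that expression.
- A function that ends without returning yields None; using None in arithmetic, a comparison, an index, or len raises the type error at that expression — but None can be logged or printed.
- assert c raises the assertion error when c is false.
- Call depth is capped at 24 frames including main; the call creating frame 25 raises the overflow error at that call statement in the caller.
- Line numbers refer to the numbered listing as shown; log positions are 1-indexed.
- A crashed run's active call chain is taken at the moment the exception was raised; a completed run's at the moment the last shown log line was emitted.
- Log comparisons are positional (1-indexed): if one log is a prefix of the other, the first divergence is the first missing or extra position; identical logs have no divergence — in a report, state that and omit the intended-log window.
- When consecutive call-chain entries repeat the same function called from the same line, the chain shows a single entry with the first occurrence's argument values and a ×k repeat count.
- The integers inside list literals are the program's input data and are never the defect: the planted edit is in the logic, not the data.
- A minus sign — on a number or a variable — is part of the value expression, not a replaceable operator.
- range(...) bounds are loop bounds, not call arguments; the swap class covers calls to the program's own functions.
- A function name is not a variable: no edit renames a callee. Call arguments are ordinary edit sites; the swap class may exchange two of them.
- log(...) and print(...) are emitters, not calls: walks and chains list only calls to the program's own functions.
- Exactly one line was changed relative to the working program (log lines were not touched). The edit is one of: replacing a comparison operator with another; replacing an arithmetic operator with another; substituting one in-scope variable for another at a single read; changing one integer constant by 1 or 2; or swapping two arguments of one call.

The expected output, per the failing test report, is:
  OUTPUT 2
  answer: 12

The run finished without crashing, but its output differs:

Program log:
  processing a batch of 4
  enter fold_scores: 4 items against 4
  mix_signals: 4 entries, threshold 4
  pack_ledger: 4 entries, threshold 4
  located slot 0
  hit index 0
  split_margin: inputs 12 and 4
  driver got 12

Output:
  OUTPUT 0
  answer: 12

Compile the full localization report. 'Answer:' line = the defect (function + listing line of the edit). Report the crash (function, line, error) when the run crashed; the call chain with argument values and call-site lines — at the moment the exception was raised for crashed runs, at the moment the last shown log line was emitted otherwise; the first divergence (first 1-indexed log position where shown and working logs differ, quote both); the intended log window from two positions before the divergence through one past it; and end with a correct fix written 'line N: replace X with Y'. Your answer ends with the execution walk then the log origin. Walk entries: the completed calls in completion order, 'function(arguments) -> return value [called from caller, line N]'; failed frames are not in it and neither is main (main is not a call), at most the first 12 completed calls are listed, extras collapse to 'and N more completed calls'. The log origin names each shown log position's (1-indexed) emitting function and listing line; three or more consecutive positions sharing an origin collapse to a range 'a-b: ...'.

Answer: the defect is in rate_window at line 32.
Core observation: The two runs log identically and part ways only at the printed values.
Call chain: main.
First divergence: none; the two logs match at every position.
Execution walk:
  pack_ledger([4, 4, 7, 6], 4) -> 0  [called from mix_signals, line 10]
  mix_signals([4, 4, 7, 6], 4) -> 12  [called from fold_scores, line 26]
  split_margin(12, 4) -> 12  [called from fold_scores, line 28]
  fold_scores([4, 4, 7, 6], 4) -> 12  [called from main, line 39]
  rate_window(12, 5) -> 0  [called from main, line 41]
Log origin:
  1: logged in main at line 38
  2: logged in fold_scores at line 25
  3: logged in mix_signals at line 9
  4: logged in pack_ledger at line 2
  5: logged in pack_ledger at line 5
  6: logged in mix_signals at line 11
  7: logged in split_margin at line 16
  8: logged in main at line 40
A correct fix: line 32: replace `step % step` with `step % mid`.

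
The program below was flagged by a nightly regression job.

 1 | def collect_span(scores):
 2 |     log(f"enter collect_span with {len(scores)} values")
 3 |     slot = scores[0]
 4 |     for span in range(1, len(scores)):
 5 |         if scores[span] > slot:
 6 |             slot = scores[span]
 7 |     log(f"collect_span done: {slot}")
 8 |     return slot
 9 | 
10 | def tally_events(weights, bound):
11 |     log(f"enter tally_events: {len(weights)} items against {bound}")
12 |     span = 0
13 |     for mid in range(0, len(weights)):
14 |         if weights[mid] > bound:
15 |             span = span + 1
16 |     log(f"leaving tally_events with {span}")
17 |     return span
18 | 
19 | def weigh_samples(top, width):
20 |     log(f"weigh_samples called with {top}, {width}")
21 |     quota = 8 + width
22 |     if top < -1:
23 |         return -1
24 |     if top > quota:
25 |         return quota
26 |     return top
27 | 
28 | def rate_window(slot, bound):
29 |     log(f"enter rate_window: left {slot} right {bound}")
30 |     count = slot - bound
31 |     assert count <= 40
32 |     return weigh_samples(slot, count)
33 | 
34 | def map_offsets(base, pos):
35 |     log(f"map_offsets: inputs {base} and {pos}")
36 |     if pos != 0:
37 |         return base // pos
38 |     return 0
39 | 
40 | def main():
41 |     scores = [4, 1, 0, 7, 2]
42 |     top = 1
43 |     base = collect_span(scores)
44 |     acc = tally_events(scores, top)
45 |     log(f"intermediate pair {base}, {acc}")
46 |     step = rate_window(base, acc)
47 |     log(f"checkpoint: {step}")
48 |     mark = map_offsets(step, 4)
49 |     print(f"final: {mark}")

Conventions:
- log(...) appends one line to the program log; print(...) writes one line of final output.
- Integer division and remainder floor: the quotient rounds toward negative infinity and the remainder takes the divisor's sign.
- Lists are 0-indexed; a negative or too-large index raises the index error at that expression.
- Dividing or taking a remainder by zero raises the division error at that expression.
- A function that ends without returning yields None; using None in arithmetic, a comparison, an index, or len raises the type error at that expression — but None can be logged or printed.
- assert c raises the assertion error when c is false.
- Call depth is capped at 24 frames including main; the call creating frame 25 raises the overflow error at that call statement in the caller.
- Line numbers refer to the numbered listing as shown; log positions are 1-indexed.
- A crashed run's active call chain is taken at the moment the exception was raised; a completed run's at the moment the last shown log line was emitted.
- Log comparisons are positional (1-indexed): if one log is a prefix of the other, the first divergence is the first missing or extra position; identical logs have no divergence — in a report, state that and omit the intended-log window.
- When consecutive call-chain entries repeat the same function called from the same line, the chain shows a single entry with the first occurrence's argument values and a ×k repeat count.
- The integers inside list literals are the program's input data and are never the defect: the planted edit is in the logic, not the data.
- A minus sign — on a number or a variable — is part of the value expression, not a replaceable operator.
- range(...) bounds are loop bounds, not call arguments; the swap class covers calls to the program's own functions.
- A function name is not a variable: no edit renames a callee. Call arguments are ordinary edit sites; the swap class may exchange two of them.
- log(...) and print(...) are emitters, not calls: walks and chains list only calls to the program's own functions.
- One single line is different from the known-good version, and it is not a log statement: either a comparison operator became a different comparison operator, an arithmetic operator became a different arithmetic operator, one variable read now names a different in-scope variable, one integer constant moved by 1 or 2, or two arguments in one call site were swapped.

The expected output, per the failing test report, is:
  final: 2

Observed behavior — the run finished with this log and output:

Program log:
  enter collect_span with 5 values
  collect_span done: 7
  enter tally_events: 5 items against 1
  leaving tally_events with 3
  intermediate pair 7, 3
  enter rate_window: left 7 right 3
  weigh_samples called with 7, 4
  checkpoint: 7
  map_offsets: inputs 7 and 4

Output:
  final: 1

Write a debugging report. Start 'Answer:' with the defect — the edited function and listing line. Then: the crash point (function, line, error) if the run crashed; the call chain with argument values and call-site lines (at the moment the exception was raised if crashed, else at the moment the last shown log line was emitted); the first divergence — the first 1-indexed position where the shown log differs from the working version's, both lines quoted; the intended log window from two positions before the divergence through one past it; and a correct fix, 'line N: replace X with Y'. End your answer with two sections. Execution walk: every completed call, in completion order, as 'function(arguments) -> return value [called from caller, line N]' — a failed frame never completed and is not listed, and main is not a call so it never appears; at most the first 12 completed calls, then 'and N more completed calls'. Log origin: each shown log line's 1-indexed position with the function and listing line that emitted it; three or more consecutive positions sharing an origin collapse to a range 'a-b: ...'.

Answer: the defect is in main at line 48.
The tell: The log first diverges at position 9: the faulty run prints 'map_offsets: inputs 7 and 4' where the working version prints 'map_offsets: inputs 7 and 3'.
Call chain: main -> map_offsets(7, 4) (called at line 48).
First divergence: at position 9 the run shows 'map_offsets: inputs 7 and 4' where the working version logs 'map_offsets: inputs 7 and 3'.
Intended log window:
  7: weigh_samples called with 7, 4
  8: checkpoint: 7
  9: map_offsets: inputs 7 and 3
Execution walk:
  collect_span([4, 1, 0, 7, 2]) -> 7  [called from main, line 43]
  tally_events([4, 1, 0, 7, 2], 1) -> 3  [called from main, line 44]
  weigh_samples(7, 4) -> 7  [called from rate_window, line 32]
  rate_window(7, 3) -> 7  [called from main, line 46]
  map_offsets(7, 4) -> 1  [called from main, line 48]
Origin of each log line:
  1 — collect_span, line 2
  2 — collect_span, line 7
  3 — tally_events, line 11
  4 — tally_events, line 16
  5 — main, line 45
  6 — rate_window, line 29
  7 — weigh_samples, line 20
  8 — main, line 47
  9 — map_offsets, line 35
A correct fix: line 48: replace `4` with `3`.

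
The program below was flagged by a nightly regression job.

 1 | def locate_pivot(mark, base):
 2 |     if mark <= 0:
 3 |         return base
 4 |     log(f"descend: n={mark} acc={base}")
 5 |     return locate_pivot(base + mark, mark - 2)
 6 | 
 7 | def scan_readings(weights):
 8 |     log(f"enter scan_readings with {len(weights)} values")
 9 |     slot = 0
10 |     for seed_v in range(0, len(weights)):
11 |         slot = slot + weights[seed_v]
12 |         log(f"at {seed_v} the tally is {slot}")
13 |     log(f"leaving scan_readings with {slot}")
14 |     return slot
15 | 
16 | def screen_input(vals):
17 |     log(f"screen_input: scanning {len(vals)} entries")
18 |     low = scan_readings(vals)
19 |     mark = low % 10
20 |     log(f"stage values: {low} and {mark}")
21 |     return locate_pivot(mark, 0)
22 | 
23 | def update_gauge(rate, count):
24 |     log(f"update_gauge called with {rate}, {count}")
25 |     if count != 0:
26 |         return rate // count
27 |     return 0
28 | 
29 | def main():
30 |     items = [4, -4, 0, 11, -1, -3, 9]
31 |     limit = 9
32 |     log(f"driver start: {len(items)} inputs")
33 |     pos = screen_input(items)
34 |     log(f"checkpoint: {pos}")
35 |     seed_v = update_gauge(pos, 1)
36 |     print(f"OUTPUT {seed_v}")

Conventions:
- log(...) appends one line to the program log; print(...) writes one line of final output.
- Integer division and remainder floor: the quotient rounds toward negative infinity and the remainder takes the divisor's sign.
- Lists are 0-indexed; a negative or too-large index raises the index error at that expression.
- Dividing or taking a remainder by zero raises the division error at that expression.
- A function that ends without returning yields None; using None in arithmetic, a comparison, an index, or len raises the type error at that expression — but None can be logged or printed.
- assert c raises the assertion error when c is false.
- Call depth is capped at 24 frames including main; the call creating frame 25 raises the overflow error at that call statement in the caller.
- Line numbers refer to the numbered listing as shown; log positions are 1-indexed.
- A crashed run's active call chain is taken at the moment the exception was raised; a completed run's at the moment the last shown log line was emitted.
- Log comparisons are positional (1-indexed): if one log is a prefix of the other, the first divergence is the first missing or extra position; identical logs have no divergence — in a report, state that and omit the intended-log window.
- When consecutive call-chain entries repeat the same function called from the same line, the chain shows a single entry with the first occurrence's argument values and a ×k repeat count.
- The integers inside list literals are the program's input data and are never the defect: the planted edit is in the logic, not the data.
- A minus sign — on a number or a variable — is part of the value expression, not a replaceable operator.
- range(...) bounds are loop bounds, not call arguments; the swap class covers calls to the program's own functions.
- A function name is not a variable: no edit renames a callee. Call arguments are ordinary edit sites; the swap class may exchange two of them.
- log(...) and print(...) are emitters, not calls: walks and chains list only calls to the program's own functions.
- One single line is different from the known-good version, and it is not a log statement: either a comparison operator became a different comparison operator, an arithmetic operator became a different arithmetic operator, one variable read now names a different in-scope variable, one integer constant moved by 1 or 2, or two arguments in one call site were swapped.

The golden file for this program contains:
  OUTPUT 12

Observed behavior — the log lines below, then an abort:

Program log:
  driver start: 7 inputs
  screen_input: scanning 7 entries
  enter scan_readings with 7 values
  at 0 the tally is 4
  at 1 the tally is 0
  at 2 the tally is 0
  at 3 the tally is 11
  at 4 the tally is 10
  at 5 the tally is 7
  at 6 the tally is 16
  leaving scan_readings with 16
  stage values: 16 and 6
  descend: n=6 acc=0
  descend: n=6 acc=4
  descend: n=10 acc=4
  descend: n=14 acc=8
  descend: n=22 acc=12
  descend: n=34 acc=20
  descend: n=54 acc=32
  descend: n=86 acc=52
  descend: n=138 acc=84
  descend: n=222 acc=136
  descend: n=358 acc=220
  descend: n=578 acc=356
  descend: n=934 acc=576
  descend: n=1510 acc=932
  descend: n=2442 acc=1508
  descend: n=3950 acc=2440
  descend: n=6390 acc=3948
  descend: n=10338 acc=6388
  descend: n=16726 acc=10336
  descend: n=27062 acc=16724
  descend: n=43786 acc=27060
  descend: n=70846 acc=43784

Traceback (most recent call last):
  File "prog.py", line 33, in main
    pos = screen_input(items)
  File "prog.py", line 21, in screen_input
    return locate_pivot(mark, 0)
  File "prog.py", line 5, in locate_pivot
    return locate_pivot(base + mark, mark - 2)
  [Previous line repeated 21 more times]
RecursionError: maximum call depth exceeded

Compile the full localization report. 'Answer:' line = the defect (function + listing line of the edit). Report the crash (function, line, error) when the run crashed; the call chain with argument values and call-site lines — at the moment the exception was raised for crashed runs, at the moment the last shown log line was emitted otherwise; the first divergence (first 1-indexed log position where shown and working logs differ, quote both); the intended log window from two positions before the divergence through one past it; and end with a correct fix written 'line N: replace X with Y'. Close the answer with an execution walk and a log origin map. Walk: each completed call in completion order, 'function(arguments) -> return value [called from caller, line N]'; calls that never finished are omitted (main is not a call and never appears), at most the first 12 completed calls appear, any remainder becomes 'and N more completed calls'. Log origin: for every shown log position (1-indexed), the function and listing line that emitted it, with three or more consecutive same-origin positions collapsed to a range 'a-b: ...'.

Answer: the defect is in locate_pivot at line 5.
Core observation: The earliest visible damage is log position 14 — 'descend: n=6 acc=4' rather than the intended 'descend: n=4 acc=6'.
Crash: locate_pivot, line 5, RecursionError.
Call chain: main -> screen_input([4, -4, 0, 11, -1, -3, 9]) (called at line 33) -> locate_pivot(6, 0) (called at line 21) -> locate_pivot(6, 4) (called at line 5) ×21.
First divergence: at position 14 the run shows 'descend: n=6 acc=4' where the working version logs 'descend: n=4 acc=6'.
Intended log window:
  12: stage values: 16 and 6
  13: descend: n=6 acc=0
  14: descend: n=4 acc=6
  15: descend: n=2 acc=10
Execution walk:
  scan_readings([4, -4, 0, 11, -1, -3, 9]) -> 16  [called from screen_input, line 18]
Log origin:
  1: from main, line 32
  2: from screen_input, line 17
  3: from scan_readings, line 8
  4-10: from scan_readings, line 12
  11: from scan_readings, line 13
  12: from screen_input, line 20
  13-34: from locate_pivot, line 4
A correct fix: line 5: replace `locate_pivot(base + mark, mark - 2)` with `locate_pivot(mark - 2, base + mark)`.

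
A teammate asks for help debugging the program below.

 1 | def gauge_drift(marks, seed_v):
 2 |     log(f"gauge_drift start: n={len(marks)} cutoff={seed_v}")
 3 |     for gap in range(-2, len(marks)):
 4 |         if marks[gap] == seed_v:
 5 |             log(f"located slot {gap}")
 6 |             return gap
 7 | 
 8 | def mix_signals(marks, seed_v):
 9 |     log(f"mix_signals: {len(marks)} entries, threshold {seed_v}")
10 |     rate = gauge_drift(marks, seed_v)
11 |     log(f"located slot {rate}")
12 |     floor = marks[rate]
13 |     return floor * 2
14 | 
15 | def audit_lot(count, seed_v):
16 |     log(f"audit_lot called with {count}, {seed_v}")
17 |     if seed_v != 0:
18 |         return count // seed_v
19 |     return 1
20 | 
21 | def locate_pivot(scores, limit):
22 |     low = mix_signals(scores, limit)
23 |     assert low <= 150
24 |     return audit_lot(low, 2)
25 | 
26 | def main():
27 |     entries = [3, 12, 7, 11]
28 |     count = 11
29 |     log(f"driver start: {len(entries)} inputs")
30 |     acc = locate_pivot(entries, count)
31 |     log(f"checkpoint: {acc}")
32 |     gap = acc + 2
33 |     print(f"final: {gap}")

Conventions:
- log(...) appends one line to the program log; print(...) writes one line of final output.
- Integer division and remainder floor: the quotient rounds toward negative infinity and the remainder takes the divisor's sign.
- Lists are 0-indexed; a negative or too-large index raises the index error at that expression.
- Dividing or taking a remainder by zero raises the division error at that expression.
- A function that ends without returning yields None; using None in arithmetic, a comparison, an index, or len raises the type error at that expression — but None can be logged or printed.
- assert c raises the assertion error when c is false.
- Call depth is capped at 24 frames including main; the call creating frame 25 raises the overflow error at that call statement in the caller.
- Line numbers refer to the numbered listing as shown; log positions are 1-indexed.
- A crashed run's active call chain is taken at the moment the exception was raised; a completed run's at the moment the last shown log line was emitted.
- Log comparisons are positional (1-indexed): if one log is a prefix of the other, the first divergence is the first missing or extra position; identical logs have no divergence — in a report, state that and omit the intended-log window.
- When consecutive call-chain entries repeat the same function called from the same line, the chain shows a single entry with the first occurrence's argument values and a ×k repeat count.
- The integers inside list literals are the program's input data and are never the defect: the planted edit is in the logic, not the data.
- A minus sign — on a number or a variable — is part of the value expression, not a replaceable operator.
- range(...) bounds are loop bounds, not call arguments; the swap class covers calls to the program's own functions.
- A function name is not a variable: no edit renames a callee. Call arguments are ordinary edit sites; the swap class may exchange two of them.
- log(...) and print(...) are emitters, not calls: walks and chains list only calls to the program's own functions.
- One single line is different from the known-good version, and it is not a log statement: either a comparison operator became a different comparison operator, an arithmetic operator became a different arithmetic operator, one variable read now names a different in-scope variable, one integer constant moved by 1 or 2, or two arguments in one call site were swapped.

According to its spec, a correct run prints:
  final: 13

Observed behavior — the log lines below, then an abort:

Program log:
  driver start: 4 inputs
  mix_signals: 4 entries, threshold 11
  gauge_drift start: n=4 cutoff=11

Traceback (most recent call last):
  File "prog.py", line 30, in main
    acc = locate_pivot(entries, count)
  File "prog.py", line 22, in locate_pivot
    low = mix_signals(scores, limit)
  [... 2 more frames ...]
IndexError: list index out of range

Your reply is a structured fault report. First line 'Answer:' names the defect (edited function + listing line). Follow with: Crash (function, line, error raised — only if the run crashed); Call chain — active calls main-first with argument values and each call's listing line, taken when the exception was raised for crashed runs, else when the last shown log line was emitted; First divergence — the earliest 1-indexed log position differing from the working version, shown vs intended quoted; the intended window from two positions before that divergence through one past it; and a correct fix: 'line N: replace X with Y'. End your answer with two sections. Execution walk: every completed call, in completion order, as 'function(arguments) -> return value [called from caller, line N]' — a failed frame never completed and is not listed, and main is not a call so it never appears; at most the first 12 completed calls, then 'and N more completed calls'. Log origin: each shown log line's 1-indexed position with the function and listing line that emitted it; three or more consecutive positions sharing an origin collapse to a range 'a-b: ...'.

Answer: the defect is in gauge_drift at line 3.
The tell: The log ends early — 3 lines, where the working version next logs 'located slot 3'.
Crash: gauge_drift, line 4, IndexError.
Call chain: main -> locate_pivot([3, 12, 7, 11], 11) (called at line 30) -> mix_signals([3, 12, 7, 11], 11) (called at line 22) -> gauge_drift([3, 12, 7, 11], 11) (called at line 10).
First divergence: position 4 — the faulty run's log ends after 3 lines; the working version continues with 'located slot 3'.
Intended log window:
  2: mix_signals: 4 entries, threshold 11
  3: gauge_drift start: n=4 cutoff=11
  4: located slot 3
  5: located slot 3
Execution walk:
  (no call completed)
Log origin:
  1: logged in main at line 29
  2: logged in mix_signals at line 9
  3: logged in gauge_drift at line 2
A correct fix: line 3: replace `-2` with `0`.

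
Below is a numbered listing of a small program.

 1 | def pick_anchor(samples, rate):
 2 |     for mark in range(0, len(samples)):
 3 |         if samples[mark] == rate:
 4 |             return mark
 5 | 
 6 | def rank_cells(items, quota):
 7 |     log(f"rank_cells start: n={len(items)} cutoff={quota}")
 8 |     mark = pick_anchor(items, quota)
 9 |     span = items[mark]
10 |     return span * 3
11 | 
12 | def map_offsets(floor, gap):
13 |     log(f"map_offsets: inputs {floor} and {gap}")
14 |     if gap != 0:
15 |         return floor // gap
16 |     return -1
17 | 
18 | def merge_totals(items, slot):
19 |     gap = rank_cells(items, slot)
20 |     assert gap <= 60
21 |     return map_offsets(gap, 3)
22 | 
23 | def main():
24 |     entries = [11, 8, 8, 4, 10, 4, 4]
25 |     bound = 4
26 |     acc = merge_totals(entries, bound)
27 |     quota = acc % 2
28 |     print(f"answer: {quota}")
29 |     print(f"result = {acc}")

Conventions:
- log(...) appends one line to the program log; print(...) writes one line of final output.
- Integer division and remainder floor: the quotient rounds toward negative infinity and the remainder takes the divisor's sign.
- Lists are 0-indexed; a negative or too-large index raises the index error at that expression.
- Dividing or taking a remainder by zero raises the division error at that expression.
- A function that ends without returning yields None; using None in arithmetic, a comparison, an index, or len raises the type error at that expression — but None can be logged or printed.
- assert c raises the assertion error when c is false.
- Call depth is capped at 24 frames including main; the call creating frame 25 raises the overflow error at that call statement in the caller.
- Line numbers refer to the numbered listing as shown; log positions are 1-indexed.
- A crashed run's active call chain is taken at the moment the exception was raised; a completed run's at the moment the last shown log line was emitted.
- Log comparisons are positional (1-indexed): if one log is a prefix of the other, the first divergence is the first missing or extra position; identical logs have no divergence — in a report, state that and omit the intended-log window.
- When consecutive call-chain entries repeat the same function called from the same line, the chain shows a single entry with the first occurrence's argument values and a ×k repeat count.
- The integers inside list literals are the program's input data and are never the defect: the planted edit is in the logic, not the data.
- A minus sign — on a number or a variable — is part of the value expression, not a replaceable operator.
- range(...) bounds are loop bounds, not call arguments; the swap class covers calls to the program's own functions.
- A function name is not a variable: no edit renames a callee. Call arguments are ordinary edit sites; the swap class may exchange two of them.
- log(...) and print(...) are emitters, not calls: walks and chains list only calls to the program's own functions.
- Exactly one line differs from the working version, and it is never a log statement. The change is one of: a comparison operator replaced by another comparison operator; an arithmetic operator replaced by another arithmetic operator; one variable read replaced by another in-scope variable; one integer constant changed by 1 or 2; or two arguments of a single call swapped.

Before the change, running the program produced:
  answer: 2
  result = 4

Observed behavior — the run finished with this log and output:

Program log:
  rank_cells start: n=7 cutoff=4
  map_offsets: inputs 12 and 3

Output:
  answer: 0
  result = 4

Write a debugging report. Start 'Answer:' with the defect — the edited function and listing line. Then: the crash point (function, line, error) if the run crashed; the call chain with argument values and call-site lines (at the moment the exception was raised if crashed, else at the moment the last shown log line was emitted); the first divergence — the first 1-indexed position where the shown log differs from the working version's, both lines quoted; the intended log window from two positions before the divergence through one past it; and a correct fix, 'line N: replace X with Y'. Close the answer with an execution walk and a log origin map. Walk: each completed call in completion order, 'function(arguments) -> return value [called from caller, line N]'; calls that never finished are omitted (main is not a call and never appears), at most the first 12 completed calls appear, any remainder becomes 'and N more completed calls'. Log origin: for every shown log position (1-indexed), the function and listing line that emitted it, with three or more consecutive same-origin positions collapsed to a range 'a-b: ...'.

Answer: the defect is in main at line 27.
Key fact: The logs agree in full; only the final output differs.
Call chain: main -> merge_totals([11, 8, 8, 4, 10, 4, 4], 4) (called at line 26) -> map_offsets(12, 3) (called at line 21).
First divergence: none — the logs agree in full.
Execution walk:
  pick_anchor([11, 8, 8, 4, 10, 4, 4], 4) -> 3  [called from rank_cells, line 8]
  rank_cells([11, 8, 8, 4, 10, 4, 4], 4) -> 12  [called from merge_totals, line 19]
  map_offsets(12, 3) -> 4  [called from merge_totals, line 21]
  merge_totals([11, 8, 8, 4, 10, 4, 4], 4) -> 4  [called from main, line 26]
Origin of each log line:
  1: emitted by rank_cells (line 7)
  2: emitted by map_offsets (line 13)
A correct fix: line 27: replace `%` with `-`.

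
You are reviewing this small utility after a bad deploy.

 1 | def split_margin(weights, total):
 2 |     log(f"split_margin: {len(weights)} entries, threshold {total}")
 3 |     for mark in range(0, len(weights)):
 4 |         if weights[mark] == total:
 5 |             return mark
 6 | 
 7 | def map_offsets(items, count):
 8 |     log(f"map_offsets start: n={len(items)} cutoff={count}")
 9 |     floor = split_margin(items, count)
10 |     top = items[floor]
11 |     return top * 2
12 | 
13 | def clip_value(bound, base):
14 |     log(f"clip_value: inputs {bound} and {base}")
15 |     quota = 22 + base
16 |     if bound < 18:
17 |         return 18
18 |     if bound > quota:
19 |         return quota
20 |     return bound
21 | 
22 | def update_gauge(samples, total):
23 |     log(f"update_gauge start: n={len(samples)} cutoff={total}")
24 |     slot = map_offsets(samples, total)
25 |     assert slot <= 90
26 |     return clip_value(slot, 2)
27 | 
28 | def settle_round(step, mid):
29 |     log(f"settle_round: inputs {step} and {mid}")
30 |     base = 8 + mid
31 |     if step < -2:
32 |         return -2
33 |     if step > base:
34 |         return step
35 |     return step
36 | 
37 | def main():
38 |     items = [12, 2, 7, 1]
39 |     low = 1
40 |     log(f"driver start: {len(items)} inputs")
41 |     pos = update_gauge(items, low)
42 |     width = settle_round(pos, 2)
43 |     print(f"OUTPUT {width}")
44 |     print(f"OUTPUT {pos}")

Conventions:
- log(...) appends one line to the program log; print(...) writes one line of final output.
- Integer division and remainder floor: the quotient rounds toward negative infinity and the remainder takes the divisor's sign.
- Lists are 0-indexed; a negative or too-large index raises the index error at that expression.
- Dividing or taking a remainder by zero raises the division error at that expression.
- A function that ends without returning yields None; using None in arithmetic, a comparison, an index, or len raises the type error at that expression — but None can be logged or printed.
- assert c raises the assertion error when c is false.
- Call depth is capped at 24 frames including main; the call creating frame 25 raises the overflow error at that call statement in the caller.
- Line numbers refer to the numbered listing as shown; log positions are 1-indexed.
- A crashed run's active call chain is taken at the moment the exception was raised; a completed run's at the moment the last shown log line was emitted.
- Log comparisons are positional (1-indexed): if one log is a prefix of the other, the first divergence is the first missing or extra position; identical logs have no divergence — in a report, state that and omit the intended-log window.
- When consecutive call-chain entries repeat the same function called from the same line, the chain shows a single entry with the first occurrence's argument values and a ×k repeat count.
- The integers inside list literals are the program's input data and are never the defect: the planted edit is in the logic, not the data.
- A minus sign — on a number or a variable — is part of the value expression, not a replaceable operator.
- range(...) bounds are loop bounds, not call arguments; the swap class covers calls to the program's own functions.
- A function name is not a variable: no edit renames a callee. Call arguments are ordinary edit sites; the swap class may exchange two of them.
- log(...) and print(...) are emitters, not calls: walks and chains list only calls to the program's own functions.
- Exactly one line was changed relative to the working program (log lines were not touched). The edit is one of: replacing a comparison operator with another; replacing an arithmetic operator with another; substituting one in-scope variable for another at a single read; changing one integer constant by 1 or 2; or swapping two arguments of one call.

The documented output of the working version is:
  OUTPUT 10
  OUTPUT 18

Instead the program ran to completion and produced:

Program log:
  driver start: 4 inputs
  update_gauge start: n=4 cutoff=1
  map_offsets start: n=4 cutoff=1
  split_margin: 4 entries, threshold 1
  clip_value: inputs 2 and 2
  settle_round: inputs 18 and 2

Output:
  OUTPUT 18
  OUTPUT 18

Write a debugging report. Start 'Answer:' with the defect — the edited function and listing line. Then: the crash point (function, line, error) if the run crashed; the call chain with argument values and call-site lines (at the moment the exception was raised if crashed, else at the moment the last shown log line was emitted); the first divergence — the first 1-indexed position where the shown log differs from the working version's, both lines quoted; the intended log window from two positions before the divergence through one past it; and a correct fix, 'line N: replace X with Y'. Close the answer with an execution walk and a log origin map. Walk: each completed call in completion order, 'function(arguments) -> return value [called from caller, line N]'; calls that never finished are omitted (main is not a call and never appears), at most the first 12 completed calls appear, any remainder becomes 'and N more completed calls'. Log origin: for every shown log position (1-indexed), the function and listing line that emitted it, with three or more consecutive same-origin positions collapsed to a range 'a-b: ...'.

Answer: the defect is in settle_round at line 34.
Key observation: The logs agree in full; only the final output differs.
Call chain: main -> settle_round(18, 2) (called at line 42).
First divergence: none — the logs agree in full.
Execution walk:
  split_margin([12, 2, 7, 1], 1) -> 3  [called from map_offsets, line 9]
  map_offsets([12, 2, 7, 1], 1) -> 2  [called from update_gauge, line 24]
  clip_value(2, 2) -> 18  [called from update_gauge, line 26]
  update_gauge([12, 2, 7, 1], 1) -> 18  [called from main, line 41]
  settle_round(18, 2) -> 18  [called from main, line 42]
Log line origins:
  1: from main, line 40
  2: from update_gauge, line 23
  3: from map_offsets, line 8
  4: from split_margin, line 2
  5: from clip_value, line 14
  6: from settle_round, line 29
A correct fix: line 34: replace `step` with `base`.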